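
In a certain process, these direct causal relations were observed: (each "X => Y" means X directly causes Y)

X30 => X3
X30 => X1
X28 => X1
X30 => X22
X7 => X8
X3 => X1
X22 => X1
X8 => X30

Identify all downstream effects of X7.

Direct effects: X8.
2 steps out: X30.
3 steps out: X3, X22, X1.
Not reachable from it: X28.

X1, X22, X3, X30, X8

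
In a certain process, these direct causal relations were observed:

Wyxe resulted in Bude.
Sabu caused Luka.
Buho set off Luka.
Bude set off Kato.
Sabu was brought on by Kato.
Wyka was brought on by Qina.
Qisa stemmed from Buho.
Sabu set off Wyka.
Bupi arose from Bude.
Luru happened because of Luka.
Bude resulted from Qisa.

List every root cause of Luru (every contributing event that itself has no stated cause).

Tracing upstream from Luru: Luru ← Luka ← Sabu ← Kato ← Bude ← Wyxe.
A separate upstream branch: Luru ← Luka ← Buho.
Each of those chain origins has no stated cause.

Buho, Wyxe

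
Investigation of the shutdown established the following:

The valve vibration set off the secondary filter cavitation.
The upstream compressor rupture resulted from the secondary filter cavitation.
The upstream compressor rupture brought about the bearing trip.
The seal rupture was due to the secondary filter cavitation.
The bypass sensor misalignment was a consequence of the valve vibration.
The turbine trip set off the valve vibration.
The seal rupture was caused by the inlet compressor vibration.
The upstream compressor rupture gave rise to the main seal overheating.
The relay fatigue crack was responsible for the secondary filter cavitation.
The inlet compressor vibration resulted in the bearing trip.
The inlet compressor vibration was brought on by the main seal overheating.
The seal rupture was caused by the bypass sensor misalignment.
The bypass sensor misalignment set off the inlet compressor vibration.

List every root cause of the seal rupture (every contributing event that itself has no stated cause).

Tracing upstream from the seal rupture: the seal rupture ← the bypass sensor misalignment ← the valve vibration ← the turbine trip.
A separate upstream branch: the seal rupture ← the secondary filter cavitation ← the relay fatigue crack.
Each of those chain origins has no stated cause.

the relay fatigue crack, the turbine trip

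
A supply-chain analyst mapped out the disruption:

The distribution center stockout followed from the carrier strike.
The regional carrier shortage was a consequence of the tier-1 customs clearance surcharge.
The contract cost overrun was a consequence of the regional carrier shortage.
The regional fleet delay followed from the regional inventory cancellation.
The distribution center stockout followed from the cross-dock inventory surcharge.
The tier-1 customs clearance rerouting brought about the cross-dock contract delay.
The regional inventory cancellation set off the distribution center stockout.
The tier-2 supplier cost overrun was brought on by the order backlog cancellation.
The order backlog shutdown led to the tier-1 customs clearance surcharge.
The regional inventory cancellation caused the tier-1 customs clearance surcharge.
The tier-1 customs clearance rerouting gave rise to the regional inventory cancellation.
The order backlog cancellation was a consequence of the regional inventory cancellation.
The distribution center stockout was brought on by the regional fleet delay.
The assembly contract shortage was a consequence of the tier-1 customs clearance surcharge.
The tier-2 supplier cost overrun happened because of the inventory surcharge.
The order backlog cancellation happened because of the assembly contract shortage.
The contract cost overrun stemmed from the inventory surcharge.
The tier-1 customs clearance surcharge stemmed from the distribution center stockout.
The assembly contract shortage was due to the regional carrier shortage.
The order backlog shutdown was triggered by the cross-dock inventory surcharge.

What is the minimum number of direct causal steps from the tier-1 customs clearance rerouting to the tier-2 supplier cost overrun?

Shortest chain: the tier-1 customs clearance rerouting → the regional inventory cancellation → the order backlog cancellation → the tier-2 supplier cost overrun.

3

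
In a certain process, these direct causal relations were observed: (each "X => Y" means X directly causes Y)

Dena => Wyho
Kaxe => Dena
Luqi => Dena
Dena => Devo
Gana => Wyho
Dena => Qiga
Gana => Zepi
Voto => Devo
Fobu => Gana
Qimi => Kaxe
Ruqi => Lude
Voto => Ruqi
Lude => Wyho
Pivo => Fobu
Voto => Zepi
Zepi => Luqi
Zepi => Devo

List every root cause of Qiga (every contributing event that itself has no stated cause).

Tracing upstream from Qiga: Qiga ← Dena ← Luqi ← Zepi ← Gana ← Fobu ← Pivo.
A separate upstream branch: Qiga ← Dena ← Kaxe ← Qimi.
A separate upstream branch: Qiga ← Dena ← Luqi ← Zepi ← Voto.
Each of those chain origins has no stated cause.

Pivo, Qimi, Voto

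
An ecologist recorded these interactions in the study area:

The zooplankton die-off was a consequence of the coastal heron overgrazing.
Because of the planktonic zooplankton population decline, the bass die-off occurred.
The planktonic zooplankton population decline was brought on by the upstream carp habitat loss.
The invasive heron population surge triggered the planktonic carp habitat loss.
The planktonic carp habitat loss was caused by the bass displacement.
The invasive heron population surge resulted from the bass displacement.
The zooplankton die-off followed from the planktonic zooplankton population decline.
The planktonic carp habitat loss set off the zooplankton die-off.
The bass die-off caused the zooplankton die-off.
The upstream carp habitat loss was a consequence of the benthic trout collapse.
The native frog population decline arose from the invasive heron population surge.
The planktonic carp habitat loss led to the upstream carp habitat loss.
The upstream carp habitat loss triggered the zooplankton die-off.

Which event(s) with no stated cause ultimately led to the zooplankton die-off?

the bass displacement, the benthic trout collapse, the coastal heron overgrazing

Tracing upstream from the zooplankton die-off: the zooplankton die-off ← the planktonic carp habitat loss ← the bass displacement.
A separate upstream branch: the zooplankton die-off ← the upstream carp habitat loss ← the benthic trout collapse.
A separate upstream branch: the zooplankton die-off ← the coastal heron overgrazing.
Each of those chain origins has no stated cause.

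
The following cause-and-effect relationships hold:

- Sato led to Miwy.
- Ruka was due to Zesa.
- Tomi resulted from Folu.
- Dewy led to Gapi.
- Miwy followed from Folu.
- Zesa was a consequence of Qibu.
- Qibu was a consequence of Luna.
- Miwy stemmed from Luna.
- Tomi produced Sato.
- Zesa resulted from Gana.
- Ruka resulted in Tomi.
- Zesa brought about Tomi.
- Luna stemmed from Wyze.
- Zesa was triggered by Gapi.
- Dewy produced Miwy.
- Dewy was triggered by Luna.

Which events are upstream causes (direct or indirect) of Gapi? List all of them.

Immediate cause of Gapi: Dewy.
Further upstream: Wyze, Luna.

Dewy, Luna, Wyze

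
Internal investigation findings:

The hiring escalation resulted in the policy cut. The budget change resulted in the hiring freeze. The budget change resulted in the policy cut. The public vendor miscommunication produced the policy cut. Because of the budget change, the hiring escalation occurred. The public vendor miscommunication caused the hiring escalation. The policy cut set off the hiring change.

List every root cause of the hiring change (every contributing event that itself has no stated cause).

the budget change, the public vendor miscommunication

Tracing upstream from the hiring change: the hiring change ← the policy cut ← the budget change.
A separate upstream branch: the hiring change ← the policy cut ← the public vendor miscommunication.
Each of those chain origins has no stated cause.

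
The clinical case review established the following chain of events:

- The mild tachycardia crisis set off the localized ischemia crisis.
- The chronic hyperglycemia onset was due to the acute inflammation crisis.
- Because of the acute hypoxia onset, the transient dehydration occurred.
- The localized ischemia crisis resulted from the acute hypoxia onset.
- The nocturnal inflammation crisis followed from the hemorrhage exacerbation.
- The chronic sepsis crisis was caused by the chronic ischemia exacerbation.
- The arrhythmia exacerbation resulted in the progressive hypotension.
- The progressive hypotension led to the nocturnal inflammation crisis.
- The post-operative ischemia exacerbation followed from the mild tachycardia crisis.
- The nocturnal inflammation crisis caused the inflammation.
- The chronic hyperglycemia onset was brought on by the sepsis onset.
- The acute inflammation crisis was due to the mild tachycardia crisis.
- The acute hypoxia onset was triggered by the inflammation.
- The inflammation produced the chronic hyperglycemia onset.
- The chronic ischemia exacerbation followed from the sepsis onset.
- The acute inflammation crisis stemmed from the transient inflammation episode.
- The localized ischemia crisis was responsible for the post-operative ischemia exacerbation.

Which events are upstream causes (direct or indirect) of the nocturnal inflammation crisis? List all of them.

the arrhythmia exacerbation, the hemorrhage exacerbation, the progressive hypotension

Immediate causes of the nocturnal inflammation crisis: the progressive hypotension, the hemorrhage exacerbation.
Further upstream: the arrhythmia exacerbation.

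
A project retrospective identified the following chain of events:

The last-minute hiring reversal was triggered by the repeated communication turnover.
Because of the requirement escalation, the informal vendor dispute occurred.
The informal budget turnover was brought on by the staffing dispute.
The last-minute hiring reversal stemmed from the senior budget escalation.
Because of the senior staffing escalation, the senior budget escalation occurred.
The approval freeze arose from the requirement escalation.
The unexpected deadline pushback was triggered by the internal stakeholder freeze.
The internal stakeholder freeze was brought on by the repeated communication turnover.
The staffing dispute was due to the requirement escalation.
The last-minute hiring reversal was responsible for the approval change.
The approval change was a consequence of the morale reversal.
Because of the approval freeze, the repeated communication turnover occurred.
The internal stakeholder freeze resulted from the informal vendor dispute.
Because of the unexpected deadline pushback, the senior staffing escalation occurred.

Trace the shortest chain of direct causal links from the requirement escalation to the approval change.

the requirement escalation → the approval freeze
the approval freeze → the repeated communication turnover
the repeated communication turnover → the last-minute hiring reversal
the last-minute hiring reversal → the approval change
Length: 4 steps.

the requirement escalation → the approval freeze → the repeated communication turnover → the last-minute hiring reversal → the approval change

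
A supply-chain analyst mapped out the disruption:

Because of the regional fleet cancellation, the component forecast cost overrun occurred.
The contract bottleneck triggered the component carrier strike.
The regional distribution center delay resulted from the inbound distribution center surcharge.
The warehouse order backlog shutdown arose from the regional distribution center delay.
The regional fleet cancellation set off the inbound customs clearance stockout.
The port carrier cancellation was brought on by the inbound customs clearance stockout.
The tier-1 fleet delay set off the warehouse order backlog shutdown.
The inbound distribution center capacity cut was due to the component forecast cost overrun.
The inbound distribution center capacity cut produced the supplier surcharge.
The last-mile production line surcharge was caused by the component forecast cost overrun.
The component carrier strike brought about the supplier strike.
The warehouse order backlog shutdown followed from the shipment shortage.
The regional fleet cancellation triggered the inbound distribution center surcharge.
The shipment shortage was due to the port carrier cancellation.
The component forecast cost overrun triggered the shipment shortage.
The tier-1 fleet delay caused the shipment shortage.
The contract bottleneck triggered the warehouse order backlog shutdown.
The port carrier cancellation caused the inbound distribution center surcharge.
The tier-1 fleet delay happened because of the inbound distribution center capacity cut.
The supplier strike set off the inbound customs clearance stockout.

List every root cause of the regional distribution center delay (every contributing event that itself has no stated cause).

Tracing upstream from the regional distribution center delay: the regional distribution center delay ← the inbound distribution center surcharge ← the regional fleet cancellation.
A separate upstream branch: the regional distribution center delay ← the inbound distribution center surcharge ← the port carrier cancellation ← the inbound customs clearance stockout ← the supplier strike ← the component carrier strike ← the contract bottleneck.
Each of those chain origins has no stated cause.

the contract bottleneck, the regional fleet cancellation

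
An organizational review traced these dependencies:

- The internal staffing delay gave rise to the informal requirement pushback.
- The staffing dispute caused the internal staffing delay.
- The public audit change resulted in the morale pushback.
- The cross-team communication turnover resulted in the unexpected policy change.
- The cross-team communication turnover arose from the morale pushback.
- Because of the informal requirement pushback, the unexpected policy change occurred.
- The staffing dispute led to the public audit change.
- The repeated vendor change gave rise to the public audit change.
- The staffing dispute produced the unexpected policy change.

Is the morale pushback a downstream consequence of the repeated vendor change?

There is a causal chain: the repeated vendor change → the public audit change → the morale pushback.

Yes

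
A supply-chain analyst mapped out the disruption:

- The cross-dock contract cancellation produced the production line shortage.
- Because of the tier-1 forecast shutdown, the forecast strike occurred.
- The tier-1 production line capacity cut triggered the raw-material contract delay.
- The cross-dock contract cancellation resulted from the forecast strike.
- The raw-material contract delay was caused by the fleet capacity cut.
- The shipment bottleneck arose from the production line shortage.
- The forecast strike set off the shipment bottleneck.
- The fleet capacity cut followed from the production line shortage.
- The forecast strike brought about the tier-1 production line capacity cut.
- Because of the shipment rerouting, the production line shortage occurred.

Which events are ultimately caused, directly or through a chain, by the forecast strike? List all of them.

the cross-dock contract cancellation, the fleet capacity cut, the production line shortage, the raw-material contract delay, the shipment bottleneck, the tier-1 production line capacity cut

Direct effects: the cross-dock contract cancellation, the shipment bottleneck, the tier-1 production line capacity cut.
2 steps out: the production line shortage, the raw-material contract delay.
3 steps out: the fleet capacity cut.
Not reachable from it: the tier-1 forecast shutdown, the shipment rerouting.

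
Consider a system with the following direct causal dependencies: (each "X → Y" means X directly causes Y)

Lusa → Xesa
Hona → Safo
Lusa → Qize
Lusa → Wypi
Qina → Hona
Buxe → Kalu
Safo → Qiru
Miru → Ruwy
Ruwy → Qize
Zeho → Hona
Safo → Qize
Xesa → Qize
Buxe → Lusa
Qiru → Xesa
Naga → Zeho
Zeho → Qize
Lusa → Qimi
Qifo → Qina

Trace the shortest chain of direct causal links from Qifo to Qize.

Qifo → Qina
Qina → Hona
Hona → Safo
Safo → Qize
Length: 4 steps.

Qifo → Qina → Hona → Safo → Qize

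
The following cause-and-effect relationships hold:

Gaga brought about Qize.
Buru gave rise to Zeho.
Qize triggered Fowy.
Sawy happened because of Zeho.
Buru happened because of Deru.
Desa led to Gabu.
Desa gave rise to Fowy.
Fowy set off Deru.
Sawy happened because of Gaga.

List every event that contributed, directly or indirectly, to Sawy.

Buru, Deru, Desa, Fowy, Gaga, Qize, Zeho

Immediate causes of Sawy: Gaga, Zeho.
Further upstream: Desa, Qize, Fowy, Deru, Buru.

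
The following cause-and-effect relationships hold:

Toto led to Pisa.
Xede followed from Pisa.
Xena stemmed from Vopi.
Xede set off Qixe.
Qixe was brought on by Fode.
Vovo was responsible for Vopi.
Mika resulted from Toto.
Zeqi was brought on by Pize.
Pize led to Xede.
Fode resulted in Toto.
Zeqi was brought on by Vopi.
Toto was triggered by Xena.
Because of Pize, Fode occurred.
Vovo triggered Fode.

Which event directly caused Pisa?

Toto

Upstream contributors include Vovo, Vopi, Pize, Fode, Xena, but only Toto feeds directly into Pisa.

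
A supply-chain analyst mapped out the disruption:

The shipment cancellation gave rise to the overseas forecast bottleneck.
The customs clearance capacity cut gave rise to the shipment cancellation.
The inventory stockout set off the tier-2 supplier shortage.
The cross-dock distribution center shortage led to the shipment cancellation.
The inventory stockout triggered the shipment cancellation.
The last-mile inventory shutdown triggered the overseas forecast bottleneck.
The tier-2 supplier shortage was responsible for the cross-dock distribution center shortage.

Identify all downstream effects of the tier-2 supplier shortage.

the cross-dock distribution center shortage, the overseas forecast bottleneck, the shipment cancellation

Direct effects: the cross-dock distribution center shortage.
2 steps out: the shipment cancellation.
3 steps out: the overseas forecast bottleneck.
Not reachable from it: the inventory stockout, the last-mile inventory shutdown, the customs clearance capacity cut.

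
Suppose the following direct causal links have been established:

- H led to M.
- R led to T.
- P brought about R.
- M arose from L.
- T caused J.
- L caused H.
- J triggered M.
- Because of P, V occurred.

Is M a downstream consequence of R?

Yes

There is a causal chain: R → T → J → M.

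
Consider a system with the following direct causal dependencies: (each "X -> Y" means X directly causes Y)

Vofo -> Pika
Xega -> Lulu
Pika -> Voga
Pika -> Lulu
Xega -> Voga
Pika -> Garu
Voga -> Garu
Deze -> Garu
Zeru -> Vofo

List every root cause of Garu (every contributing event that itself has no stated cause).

Deze, Xega, Zeru

Tracing upstream from Garu: Garu ← Pika ← Vofo ← Zeru.
A separate upstream branch: Garu ← Voga ← Xega.
A separate upstream branch: Garu ← Deze.
Each of those chain origins has no stated cause.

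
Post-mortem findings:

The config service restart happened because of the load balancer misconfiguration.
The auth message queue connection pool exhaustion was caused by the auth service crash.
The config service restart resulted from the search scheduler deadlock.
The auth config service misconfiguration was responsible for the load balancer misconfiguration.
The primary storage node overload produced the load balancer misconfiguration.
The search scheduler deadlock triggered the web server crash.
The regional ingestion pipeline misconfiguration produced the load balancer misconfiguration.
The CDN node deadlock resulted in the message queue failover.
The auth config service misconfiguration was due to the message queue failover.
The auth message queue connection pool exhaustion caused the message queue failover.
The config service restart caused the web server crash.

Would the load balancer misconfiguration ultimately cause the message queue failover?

No

The load balancer misconfiguration leads to the config service restart, the web server crash; the message queue failover is not among them.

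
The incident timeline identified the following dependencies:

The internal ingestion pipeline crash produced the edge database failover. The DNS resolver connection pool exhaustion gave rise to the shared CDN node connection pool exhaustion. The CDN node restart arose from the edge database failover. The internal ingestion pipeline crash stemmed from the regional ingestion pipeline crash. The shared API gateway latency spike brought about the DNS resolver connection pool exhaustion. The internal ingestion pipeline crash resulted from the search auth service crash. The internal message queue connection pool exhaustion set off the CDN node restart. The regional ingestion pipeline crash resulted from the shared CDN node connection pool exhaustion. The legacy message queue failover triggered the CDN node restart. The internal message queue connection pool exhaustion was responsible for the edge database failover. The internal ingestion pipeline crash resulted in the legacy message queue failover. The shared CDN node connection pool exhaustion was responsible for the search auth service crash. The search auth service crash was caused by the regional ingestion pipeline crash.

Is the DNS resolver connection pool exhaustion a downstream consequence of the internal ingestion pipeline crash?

The internal ingestion pipeline crash leads to the legacy message queue failover, the edge database failover, the CDN node restart; the DNS resolver connection pool exhaustion is not among them.

No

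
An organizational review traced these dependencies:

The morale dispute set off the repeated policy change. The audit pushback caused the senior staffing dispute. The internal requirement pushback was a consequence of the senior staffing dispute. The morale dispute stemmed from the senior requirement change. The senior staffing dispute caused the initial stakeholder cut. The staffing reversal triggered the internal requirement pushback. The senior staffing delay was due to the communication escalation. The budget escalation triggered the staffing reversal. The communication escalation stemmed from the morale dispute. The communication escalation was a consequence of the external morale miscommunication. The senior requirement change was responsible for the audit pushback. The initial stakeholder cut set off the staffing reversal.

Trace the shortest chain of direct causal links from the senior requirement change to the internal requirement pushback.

the senior requirement change → the audit pushback → the senior staffing dispute → the internal requirement pushback

the senior requirement change → the audit pushback
the audit pushback → the senior staffing dispute
the senior staffing dispute → the internal requirement pushback
Length: 3 steps.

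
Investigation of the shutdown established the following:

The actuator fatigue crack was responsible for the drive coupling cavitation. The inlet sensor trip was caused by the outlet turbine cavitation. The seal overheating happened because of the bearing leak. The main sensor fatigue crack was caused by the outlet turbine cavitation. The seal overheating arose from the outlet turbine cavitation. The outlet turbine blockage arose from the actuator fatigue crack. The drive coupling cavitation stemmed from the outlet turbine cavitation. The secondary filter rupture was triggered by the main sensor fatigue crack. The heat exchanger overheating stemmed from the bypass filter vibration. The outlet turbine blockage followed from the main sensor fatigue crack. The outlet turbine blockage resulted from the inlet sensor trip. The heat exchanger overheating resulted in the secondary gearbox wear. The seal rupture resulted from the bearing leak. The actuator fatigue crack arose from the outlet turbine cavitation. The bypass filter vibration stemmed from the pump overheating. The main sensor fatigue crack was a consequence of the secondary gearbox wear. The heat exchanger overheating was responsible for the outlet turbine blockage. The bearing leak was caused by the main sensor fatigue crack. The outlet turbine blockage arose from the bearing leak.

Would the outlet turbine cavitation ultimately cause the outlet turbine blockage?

Yes

There is a causal chain: the outlet turbine cavitation → the actuator fatigue crack → the outlet turbine blockage.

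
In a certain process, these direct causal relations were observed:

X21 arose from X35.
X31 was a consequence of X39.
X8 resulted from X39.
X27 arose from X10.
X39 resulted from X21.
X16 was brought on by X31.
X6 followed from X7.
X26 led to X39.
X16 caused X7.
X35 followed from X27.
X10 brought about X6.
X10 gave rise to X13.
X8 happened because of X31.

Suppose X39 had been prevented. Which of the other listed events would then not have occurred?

X16, X31, X7, X8

Downstream of X39: X31, X8, X16, X7, X6.
Of those, still caused via another path: X6.
The remainder have no surviving cause.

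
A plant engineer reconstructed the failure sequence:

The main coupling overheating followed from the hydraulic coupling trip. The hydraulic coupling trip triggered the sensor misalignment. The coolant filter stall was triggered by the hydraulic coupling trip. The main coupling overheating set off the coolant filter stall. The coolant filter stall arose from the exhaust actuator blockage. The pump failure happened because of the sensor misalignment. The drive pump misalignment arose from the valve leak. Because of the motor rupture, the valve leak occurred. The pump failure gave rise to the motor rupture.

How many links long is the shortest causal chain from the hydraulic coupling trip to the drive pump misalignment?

Shortest chain: the hydraulic coupling trip → the sensor misalignment → the pump failure → the motor rupture → the valve leak → the drive pump misalignment.

5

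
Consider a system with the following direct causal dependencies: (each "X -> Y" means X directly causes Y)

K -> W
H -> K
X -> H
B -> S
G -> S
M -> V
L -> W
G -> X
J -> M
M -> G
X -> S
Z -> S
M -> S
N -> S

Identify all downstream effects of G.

Direct effects: X, S.
2 steps out: H.
3 steps out: K.
4 steps out: W.
Not reachable from it: B, J, M, Z, V, L, N.

H, K, S, W, X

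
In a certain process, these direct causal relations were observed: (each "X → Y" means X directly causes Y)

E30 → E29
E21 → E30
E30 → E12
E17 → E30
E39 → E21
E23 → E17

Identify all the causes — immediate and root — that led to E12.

Immediate cause of E12: E30.
Further upstream: E39, E21, E23, E17.

E17, E21, E23, E30, E39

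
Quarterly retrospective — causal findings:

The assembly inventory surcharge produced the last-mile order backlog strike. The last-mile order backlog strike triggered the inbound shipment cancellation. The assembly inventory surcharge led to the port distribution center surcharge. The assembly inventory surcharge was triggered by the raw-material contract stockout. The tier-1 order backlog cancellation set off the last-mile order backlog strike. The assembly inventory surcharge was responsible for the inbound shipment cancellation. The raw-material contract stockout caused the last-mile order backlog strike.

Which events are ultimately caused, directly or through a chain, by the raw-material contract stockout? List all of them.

the assembly inventory surcharge, the inbound shipment cancellation, the last-mile order backlog strike, the port distribution center surcharge

Direct effects: the assembly inventory surcharge, the last-mile order backlog strike.
2 steps out: the port distribution center surcharge, the inbound shipment cancellation.
Not reachable from it: the tier-1 order backlog cancellation.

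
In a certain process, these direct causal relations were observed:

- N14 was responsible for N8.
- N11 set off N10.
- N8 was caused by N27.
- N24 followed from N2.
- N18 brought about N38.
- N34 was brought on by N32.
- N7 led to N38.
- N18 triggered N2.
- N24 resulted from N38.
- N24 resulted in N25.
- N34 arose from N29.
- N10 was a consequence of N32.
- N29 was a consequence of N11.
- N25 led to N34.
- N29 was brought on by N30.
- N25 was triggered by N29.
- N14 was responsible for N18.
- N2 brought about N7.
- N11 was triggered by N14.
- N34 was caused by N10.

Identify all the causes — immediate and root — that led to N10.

N11, N14, N32

Immediate causes of N10: N11, N32.
Further upstream: N14.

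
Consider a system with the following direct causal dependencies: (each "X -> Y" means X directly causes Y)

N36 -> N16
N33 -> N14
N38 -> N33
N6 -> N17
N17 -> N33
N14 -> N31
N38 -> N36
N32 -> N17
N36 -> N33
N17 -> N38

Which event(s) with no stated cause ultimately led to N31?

Tracing upstream from N31: N31 ← N14 ← N33 ← N17 ← N6.
A separate upstream branch: N31 ← N14 ← N33 ← N17 ← N32.
Each of those chain origins has no stated cause.

N32, N6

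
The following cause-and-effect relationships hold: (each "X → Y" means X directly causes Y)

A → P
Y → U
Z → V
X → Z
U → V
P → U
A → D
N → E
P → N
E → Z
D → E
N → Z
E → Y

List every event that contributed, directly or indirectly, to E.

Immediate causes of E: D, N.
Further upstream: A, P.

A, D, N, P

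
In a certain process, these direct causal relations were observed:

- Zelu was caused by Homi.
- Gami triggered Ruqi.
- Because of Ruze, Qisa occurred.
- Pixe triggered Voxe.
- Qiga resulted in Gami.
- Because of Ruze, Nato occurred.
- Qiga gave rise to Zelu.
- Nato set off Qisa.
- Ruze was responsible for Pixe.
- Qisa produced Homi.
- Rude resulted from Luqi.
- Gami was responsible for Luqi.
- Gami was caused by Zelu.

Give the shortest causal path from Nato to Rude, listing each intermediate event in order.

Nato → Qisa
Qisa → Homi
Homi → Zelu
Zelu → Gami
Gami → Luqi
Luqi → Rude
Length: 6 steps.

Nato → Qisa → Homi → Zelu → Gami → Luqi → Rude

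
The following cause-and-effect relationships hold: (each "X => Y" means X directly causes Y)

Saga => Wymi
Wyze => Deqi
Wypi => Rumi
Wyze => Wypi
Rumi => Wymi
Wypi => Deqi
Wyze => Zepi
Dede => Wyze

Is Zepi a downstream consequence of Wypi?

Wypi leads to Rumi, Wymi, Deqi; Zepi is not among them.

No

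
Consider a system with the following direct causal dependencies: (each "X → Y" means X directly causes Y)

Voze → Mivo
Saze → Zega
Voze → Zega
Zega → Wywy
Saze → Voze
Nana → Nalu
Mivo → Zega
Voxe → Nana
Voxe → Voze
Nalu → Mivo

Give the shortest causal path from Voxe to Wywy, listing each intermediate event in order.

Voxe → Voze
Voze → Zega
Zega → Wywy
Length: 3 steps.

Voxe → Voze → Zega → Wywy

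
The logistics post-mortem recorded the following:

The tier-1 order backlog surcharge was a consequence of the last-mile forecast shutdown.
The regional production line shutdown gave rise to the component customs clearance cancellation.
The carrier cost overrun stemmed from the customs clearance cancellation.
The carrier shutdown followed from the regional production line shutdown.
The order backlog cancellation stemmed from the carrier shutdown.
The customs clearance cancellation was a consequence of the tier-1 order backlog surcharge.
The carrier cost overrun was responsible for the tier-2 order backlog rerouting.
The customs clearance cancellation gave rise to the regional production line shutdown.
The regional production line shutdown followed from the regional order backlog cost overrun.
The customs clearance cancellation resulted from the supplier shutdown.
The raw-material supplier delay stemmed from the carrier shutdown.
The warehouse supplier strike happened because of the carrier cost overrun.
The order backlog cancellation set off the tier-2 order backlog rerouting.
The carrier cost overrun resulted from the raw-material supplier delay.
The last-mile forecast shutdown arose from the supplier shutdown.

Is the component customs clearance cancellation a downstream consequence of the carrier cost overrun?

No

The carrier cost overrun leads to the warehouse supplier strike, the tier-2 order backlog rerouting; the component customs clearance cancellation is not among them.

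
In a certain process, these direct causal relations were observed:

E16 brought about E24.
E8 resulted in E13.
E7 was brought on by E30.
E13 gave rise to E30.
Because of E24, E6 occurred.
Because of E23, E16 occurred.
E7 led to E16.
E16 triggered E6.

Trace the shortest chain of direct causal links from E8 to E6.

E8 → E13
E13 → E30
E30 → E7
E7 → E16
E16 → E6
Length: 5 steps.

E8 → E13 → E30 → E7 → E16 → E6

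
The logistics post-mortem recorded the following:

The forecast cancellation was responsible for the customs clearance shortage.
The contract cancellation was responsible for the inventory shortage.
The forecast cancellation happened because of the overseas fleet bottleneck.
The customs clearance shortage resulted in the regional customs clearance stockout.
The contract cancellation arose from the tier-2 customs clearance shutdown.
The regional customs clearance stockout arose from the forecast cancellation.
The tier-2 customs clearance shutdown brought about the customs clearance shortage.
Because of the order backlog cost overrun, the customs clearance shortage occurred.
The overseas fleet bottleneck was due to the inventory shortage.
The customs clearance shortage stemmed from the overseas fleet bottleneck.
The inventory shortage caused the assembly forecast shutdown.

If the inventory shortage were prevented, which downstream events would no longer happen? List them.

the assembly forecast shutdown, the forecast cancellation, the overseas fleet bottleneck

Downstream of the inventory shortage: the overseas fleet bottleneck, the assembly forecast shutdown, the forecast cancellation, the customs clearance shortage, the regional customs clearance stockout.
Of those, still caused via another path: the customs clearance shortage, the regional customs clearance stockout.
The remainder have no surviving cause.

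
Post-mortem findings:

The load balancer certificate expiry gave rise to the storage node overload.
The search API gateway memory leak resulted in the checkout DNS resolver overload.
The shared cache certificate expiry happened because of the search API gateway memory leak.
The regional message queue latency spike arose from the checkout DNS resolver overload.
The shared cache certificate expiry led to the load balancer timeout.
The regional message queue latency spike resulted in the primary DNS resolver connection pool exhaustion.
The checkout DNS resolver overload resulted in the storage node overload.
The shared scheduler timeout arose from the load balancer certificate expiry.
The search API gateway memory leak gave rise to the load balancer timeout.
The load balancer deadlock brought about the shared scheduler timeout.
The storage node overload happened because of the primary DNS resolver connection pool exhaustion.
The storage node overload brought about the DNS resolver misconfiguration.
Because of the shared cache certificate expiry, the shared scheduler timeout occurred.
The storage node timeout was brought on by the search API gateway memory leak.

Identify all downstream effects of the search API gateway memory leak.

Direct effects: the shared cache certificate expiry, the storage node timeout, the load balancer timeout, the checkout DNS resolver overload.
2 steps out: the regional message queue latency spike, the storage node overload, the shared scheduler timeout.
3 steps out: the primary DNS resolver connection pool exhaustion, the DNS resolver misconfiguration.
Not reachable from it: the load balancer certificate expiry, the load balancer deadlock.

the DNS resolver misconfiguration, the checkout DNS resolver overload, the load balancer timeout, the primary DNS resolver connection pool exhaustion, the regional message queue latency spike, the shared cache certificate expiry, the shared scheduler timeout, the storage node overload, the storage node timeout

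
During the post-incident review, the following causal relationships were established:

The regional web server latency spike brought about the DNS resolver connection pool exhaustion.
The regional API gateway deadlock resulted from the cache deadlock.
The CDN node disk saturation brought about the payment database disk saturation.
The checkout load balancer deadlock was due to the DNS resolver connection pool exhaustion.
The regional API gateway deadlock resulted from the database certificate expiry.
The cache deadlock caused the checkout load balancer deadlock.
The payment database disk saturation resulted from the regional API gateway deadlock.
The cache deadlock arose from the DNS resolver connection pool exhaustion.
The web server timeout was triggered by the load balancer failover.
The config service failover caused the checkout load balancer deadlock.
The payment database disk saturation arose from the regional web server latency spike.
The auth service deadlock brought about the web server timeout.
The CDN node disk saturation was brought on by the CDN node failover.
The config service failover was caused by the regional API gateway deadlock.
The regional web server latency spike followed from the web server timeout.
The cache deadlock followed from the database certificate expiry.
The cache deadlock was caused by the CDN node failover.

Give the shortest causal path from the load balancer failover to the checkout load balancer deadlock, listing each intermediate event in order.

the load balancer failover → the web server timeout
the web server timeout → the regional web server latency spike
the regional web server latency spike → the DNS resolver connection pool exhaustion
the DNS resolver connection pool exhaustion → the checkout load balancer deadlock
Length: 4 steps.

the load balancer failover → the web server timeout → the regional web server latency spike → the DNS resolver connection pool exhaustion → the checkout load balancer deadlock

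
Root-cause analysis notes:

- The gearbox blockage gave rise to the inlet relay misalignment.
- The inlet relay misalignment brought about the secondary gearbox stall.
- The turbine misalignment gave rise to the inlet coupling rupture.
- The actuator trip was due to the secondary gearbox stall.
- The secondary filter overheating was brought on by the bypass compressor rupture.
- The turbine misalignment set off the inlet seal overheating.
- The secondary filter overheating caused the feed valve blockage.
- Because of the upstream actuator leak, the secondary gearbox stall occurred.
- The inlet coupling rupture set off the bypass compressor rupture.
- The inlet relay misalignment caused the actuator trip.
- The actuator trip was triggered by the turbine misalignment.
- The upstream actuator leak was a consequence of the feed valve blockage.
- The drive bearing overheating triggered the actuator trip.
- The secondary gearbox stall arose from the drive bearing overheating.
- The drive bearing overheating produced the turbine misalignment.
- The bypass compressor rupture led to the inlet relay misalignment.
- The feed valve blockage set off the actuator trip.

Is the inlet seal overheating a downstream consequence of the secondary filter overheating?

The secondary filter overheating leads to the feed valve blockage, the upstream actuator leak, the secondary gearbox stall, the actuator trip; the inlet seal overheating is not among them.

No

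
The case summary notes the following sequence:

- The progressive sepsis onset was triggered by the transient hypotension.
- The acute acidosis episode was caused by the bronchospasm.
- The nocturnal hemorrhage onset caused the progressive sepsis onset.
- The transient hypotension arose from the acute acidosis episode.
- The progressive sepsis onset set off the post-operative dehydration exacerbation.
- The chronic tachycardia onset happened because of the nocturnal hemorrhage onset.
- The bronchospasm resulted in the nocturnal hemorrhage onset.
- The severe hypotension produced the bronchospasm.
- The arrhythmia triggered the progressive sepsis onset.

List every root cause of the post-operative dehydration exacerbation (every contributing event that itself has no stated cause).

the arrhythmia, the severe hypotension

Tracing upstream from the post-operative dehydration exacerbation: the post-operative dehydration exacerbation ← the progressive sepsis onset ← the nocturnal hemorrhage onset ← the bronchospasm ← the severe hypotension.
A separate upstream branch: the post-operative dehydration exacerbation ← the progressive sepsis onset ← the arrhythmia.
Each of those chain origins has no stated cause.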